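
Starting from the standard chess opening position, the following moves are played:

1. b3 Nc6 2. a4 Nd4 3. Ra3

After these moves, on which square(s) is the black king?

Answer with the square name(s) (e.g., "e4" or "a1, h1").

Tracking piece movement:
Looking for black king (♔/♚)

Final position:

  a b c d e f g h
  ─────────────────
8│♜ · ♝ ♛ ♚ ♝ ♞ ♜│8
7│♟ ♟ ♟ ♟ ♟ ♟ ♟ ♟│7
6│· · · · · · · ·│6
5│· · · · · · · ·│5
4│♙ · · ♞ · · · ·│4
3│♖ ♙ · · · · · ·│3
2│· · ♙ ♙ ♙ ♙ ♙ ♙│2
1│· ♘ ♗ ♕ ♔ ♗ ♘ ♖│1
  ─────────────────
  a b c d e f g h


e8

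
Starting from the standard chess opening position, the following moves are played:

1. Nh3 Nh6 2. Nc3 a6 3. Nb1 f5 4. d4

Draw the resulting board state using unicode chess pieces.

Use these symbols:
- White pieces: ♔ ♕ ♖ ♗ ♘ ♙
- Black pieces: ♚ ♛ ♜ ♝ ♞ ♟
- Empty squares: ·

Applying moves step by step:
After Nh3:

♜ ♞ ♝ ♛ ♚ ♝ ♞ ♜
♟ ♟ ♟ ♟ ♟ ♟ ♟ ♟
· · · · · · · ·
· · · · · · · ·
· · · · · · · ·
· · · · · · · ♘
♙ ♙ ♙ ♙ ♙ ♙ ♙ ♙
♖ ♘ ♗ ♕ ♔ ♗ · ♖


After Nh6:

♜ ♞ ♝ ♛ ♚ ♝ · ♜
♟ ♟ ♟ ♟ ♟ ♟ ♟ ♟
· · · · · · · ♞
· · · · · · · ·
· · · · · · · ·
· · · · · · · ♘
♙ ♙ ♙ ♙ ♙ ♙ ♙ ♙
♖ ♘ ♗ ♕ ♔ ♗ · ♖


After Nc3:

♜ ♞ ♝ ♛ ♚ ♝ · ♜
♟ ♟ ♟ ♟ ♟ ♟ ♟ ♟
· · · · · · · ♞
· · · · · · · ·
· · · · · · · ·
· · ♘ · · · · ♘
♙ ♙ ♙ ♙ ♙ ♙ ♙ ♙
♖ · ♗ ♕ ♔ ♗ · ♖


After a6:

♜ ♞ ♝ ♛ ♚ ♝ · ♜
· ♟ ♟ ♟ ♟ ♟ ♟ ♟
♟ · · · · · · ♞
· · · · · · · ·
· · · · · · · ·
· · ♘ · · · · ♘
♙ ♙ ♙ ♙ ♙ ♙ ♙ ♙
♖ · ♗ ♕ ♔ ♗ · ♖


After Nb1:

♜ ♞ ♝ ♛ ♚ ♝ · ♜
· ♟ ♟ ♟ ♟ ♟ ♟ ♟
♟ · · · · · · ♞
· · · · · · · ·
· · · · · · · ·
· · · · · · · ♘
♙ ♙ ♙ ♙ ♙ ♙ ♙ ♙
♖ ♘ ♗ ♕ ♔ ♗ · ♖


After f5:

♜ ♞ ♝ ♛ ♚ ♝ · ♜
· ♟ ♟ ♟ ♟ · ♟ ♟
♟ · · · · · · ♞
· · · · · ♟ · ·
· · · · · · · ·
· · · · · · · ♘
♙ ♙ ♙ ♙ ♙ ♙ ♙ ♙
♖ ♘ ♗ ♕ ♔ ♗ · ♖


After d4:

♜ ♞ ♝ ♛ ♚ ♝ · ♜
· ♟ ♟ ♟ ♟ · ♟ ♟
♟ · · · · · · ♞
· · · · · ♟ · ·
· · · ♙ · · · ·
· · · · · · · ♘
♙ ♙ ♙ · ♙ ♙ ♙ ♙
♖ ♘ ♗ ♕ ♔ ♗ · ♖



  a b c d e f g h
  ─────────────────
8│♜ ♞ ♝ ♛ ♚ ♝ · ♜│8
7│· ♟ ♟ ♟ ♟ · ♟ ♟│7
6│♟ · · · · · · ♞│6
5│· · · · · ♟ · ·│5
4│· · · ♙ · · · ·│4
3│· · · · · · · ♘│3
2│♙ ♙ ♙ · ♙ ♙ ♙ ♙│2
1│♖ ♘ ♗ ♕ ♔ ♗ · ♖│1
  ─────────────────
  a b c d e f g h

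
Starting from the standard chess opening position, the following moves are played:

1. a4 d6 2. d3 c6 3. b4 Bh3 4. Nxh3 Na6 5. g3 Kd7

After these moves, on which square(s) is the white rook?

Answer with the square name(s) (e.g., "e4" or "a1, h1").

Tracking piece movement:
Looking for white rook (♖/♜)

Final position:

  a b c d e f g h
  ─────────────────
8│♜ · · ♛ · ♝ ♞ ♜│8
7│♟ ♟ · ♚ ♟ ♟ ♟ ♟│7
6│♞ · ♟ ♟ · · · ·│6
5│· · · · · · · ·│5
4│♙ ♙ · · · · · ·│4
3│· · · ♙ · · ♙ ♘│3
2│· · ♙ · ♙ ♙ · ♙│2
1│♖ ♘ ♗ ♕ ♔ ♗ · ♖│1
  ─────────────────
  a b c d e f g h


a1, h1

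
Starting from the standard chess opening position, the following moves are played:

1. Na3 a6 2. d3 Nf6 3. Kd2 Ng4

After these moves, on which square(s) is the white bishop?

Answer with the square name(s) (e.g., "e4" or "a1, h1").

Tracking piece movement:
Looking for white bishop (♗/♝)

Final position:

  a b c d e f g h
  ─────────────────
8│♜ ♞ ♝ ♛ ♚ ♝ · ♜│8
7│· ♟ ♟ ♟ ♟ ♟ ♟ ♟│7
6│♟ · · · · · · ·│6
5│· · · · · · · ·│5
4│· · · · · · ♞ ·│4
3│♘ · · ♙ · · · ·│3
2│♙ ♙ ♙ ♔ ♙ ♙ ♙ ♙│2
1│♖ · ♗ ♕ · ♗ ♘ ♖│1
  ─────────────────
  a b c d e f g h


c1, f1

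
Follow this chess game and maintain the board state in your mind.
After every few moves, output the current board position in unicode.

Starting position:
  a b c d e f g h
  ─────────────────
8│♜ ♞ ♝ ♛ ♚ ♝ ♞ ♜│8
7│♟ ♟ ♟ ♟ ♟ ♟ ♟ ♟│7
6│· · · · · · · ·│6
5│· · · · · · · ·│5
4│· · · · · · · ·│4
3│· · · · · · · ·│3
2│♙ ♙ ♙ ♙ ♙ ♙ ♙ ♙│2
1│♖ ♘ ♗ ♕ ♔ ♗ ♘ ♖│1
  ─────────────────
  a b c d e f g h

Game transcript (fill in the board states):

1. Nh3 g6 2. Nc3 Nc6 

  a b c d e f g h
  ─────────────────
8│♜ · ♝ ♛ ♚ ♝ ♞ ♜│8
7│♟ ♟ ♟ ♟ ♟ ♟ · ♟│7
6│· · ♞ · · · ♟ ·│6
5│· · · · · · · ·│5
4│· · · · · · · ·│4
3│· · ♘ · · · · ♘│3
2│♙ ♙ ♙ ♙ ♙ ♙ ♙ ♙│2
1│♖ · ♗ ♕ ♔ ♗ · ♖│1
  ─────────────────
  a b c d e f g h

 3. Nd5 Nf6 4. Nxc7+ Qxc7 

  a b c d e f g h
  ─────────────────
8│♜ · ♝ · ♚ ♝ · ♜│8
7│♟ ♟ ♛ ♟ ♟ ♟ · ♟│7
6│· · ♞ · · ♞ ♟ ·│6
5│· · · · · · · ·│5
4│· · · · · · · ·│4
3│· · · · · · · ♘│3
2│♙ ♙ ♙ ♙ ♙ ♙ ♙ ♙│2
1│♖ · ♗ ♕ ♔ ♗ · ♖│1
  ─────────────────
  a b c d e f g h

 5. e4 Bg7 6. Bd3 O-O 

  a b c d e f g h
  ─────────────────
8│♜ · ♝ · · ♜ ♚ ·│8
7│♟ ♟ ♛ ♟ ♟ ♟ ♝ ♟│7
6│· · ♞ · · ♞ ♟ ·│6
5│· · · · · · · ·│5
4│· · · · ♙ · · ·│4
3│· · · ♗ · · · ♘│3
2│♙ ♙ ♙ ♙ · ♙ ♙ ♙│2
1│♖ · ♗ ♕ ♔ · · ♖│1
  ─────────────────
  a b c d e f g h

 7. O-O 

  a b c d e f g h
  ─────────────────
8│♜ · ♝ · · ♜ ♚ ·│8
7│♟ ♟ ♛ ♟ ♟ ♟ ♝ ♟│7
6│· · ♞ · · ♞ ♟ ·│6
5│· · · · · · · ·│5
4│· · · · ♙ · · ·│4
3│· · · ♗ · · · ♘│3
2│♙ ♙ ♙ ♙ · ♙ ♙ ♙│2
1│♖ · ♗ ♕ · ♖ ♔ ·│1
  ─────────────────
  a b c d e f g h


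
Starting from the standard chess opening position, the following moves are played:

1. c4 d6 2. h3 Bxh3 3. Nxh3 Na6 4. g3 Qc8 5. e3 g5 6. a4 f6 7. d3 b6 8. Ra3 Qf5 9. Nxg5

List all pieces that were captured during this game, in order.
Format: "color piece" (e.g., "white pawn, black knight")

Tracking captures:
  Bxh3: captured white pawn
  Nxh3: captured black bishop
  Nxg5: captured black pawn

white pawn, black bishop, black pawn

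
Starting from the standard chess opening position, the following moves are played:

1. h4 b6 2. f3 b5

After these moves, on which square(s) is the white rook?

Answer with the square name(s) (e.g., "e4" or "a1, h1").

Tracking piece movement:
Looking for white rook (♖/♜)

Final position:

  a b c d e f g h
  ─────────────────
8│♜ ♞ ♝ ♛ ♚ ♝ ♞ ♜│8
7│♟ · ♟ ♟ ♟ ♟ ♟ ♟│7
6│· · · · · · · ·│6
5│· ♟ · · · · · ·│5
4│· · · · · · · ♙│4
3│· · · · · ♙ · ·│3
2│♙ ♙ ♙ ♙ ♙ · ♙ ·│2
1│♖ ♘ ♗ ♕ ♔ ♗ ♘ ♖│1
  ─────────────────
  a b c d e f g h


a1, h1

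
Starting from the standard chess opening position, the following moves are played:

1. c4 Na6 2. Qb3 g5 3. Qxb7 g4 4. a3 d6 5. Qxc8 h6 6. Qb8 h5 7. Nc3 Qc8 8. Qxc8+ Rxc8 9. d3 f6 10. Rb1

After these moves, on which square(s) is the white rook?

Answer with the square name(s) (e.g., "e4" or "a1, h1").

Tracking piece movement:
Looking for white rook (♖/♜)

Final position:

  a b c d e f g h
  ─────────────────
8│· · ♜ · ♚ ♝ ♞ ♜│8
7│♟ · ♟ · ♟ · · ·│7
6│♞ · · ♟ · ♟ · ·│6
5│· · · · · · · ♟│5
4│· · ♙ · · · ♟ ·│4
3│♙ · ♘ ♙ · · · ·│3
2│· ♙ · · ♙ ♙ ♙ ♙│2
1│· ♖ ♗ · ♔ ♗ ♘ ♖│1
  ─────────────────
  a b c d e f g h


b1, h1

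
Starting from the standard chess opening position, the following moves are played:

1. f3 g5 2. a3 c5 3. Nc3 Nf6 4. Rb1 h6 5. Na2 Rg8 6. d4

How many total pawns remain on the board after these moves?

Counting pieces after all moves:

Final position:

  a b c d e f g h
  ─────────────────
8│♜ ♞ ♝ ♛ ♚ ♝ ♜ ·│8
7│♟ ♟ · ♟ ♟ ♟ · ·│7
6│· · · · · ♞ · ♟│6
5│· · ♟ · · · ♟ ·│5
4│· · · ♙ · · · ·│4
3│♙ · · · · ♙ · ·│3
2│♘ ♙ ♙ · ♙ · ♙ ♙│2
1│· ♖ ♗ ♕ ♔ ♗ ♘ ♖│1
  ─────────────────
  a b c d e f g h


16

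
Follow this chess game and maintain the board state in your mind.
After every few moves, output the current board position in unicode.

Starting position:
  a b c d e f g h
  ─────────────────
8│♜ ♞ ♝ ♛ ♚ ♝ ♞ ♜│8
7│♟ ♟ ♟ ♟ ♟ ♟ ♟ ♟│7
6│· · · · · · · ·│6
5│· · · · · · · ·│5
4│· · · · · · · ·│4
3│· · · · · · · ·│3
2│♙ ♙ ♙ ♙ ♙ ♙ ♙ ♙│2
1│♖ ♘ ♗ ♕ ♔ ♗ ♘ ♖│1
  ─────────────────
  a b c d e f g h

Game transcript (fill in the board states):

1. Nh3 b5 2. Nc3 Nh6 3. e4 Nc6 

  a b c d e f g h
  ─────────────────
8│♜ · ♝ ♛ ♚ ♝ · ♜│8
7│♟ · ♟ ♟ ♟ ♟ ♟ ♟│7
6│· · ♞ · · · · ♞│6
5│· ♟ · · · · · ·│5
4│· · · · ♙ · · ·│4
3│· · ♘ · · · · ♘│3
2│♙ ♙ ♙ ♙ · ♙ ♙ ♙│2
1│♖ · ♗ ♕ ♔ ♗ · ♖│1
  ─────────────────
  a b c d e f g h

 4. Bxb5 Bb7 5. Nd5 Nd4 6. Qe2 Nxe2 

  a b c d e f g h
  ─────────────────
8│♜ · · ♛ ♚ ♝ · ♜│8
7│♟ ♝ ♟ ♟ ♟ ♟ ♟ ♟│7
6│· · · · · · · ♞│6
5│· ♗ · ♘ · · · ·│5
4│· · · · ♙ · · ·│4
3│· · · · · · · ♘│3
2│♙ ♙ ♙ ♙ ♞ ♙ ♙ ♙│2
1│♖ · ♗ · ♔ · · ♖│1
  ─────────────────
  a b c d e f g h

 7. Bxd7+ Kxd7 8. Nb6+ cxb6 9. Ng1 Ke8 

  a b c d e f g h
  ─────────────────
8│♜ · · ♛ ♚ ♝ · ♜│8
7│♟ ♝ · · ♟ ♟ ♟ ♟│7
6│· ♟ · · · · · ♞│6
5│· · · · · · · ·│5
4│· · · · ♙ · · ·│4
3│· · · · · · · ·│3
2│♙ ♙ ♙ ♙ ♞ ♙ ♙ ♙│2
1│♖ · ♗ · ♔ · ♘ ♖│1
  ─────────────────
  a b c d e f g h

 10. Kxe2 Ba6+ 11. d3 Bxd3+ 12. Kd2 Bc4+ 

  a b c d e f g h
  ─────────────────
8│♜ · · ♛ ♚ ♝ · ♜│8
7│♟ · · · ♟ ♟ ♟ ♟│7
6│· ♟ · · · · · ♞│6
5│· · · · · · · ·│5
4│· · ♝ · ♙ · · ·│4
3│· · · · · · · ·│3
2│♙ ♙ ♙ ♔ · ♙ ♙ ♙│2
1│♖ · ♗ · · · ♘ ♖│1
  ─────────────────
  a b c d e f g h

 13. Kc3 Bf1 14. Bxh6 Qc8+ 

  a b c d e f g h
  ─────────────────
8│♜ · ♛ · ♚ ♝ · ♜│8
7│♟ · · · ♟ ♟ ♟ ♟│7
6│· ♟ · · · · · ♗│6
5│· · · · · · · ·│5
4│· · · · ♙ · · ·│4
3│· · ♔ · · · · ·│3
2│♙ ♙ ♙ · · ♙ ♙ ♙│2
1│♖ · · · · ♝ ♘ ♖│1
  ─────────────────
  a b c d e f g h


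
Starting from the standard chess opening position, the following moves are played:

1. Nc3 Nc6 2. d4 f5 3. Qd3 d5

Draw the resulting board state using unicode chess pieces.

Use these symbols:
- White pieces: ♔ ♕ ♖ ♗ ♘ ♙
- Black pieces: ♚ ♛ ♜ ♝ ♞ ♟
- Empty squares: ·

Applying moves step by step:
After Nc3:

♜ ♞ ♝ ♛ ♚ ♝ ♞ ♜
♟ ♟ ♟ ♟ ♟ ♟ ♟ ♟
· · · · · · · ·
· · · · · · · ·
· · · · · · · ·
· · ♘ · · · · ·
♙ ♙ ♙ ♙ ♙ ♙ ♙ ♙
♖ · ♗ ♕ ♔ ♗ ♘ ♖


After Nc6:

♜ · ♝ ♛ ♚ ♝ ♞ ♜
♟ ♟ ♟ ♟ ♟ ♟ ♟ ♟
· · ♞ · · · · ·
· · · · · · · ·
· · · · · · · ·
· · ♘ · · · · ·
♙ ♙ ♙ ♙ ♙ ♙ ♙ ♙
♖ · ♗ ♕ ♔ ♗ ♘ ♖


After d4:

♜ · ♝ ♛ ♚ ♝ ♞ ♜
♟ ♟ ♟ ♟ ♟ ♟ ♟ ♟
· · ♞ · · · · ·
· · · · · · · ·
· · · ♙ · · · ·
· · ♘ · · · · ·
♙ ♙ ♙ · ♙ ♙ ♙ ♙
♖ · ♗ ♕ ♔ ♗ ♘ ♖


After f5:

♜ · ♝ ♛ ♚ ♝ ♞ ♜
♟ ♟ ♟ ♟ ♟ · ♟ ♟
· · ♞ · · · · ·
· · · · · ♟ · ·
· · · ♙ · · · ·
· · ♘ · · · · ·
♙ ♙ ♙ · ♙ ♙ ♙ ♙
♖ · ♗ ♕ ♔ ♗ ♘ ♖


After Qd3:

♜ · ♝ ♛ ♚ ♝ ♞ ♜
♟ ♟ ♟ ♟ ♟ · ♟ ♟
· · ♞ · · · · ·
· · · · · ♟ · ·
· · · ♙ · · · ·
· · ♘ ♕ · · · ·
♙ ♙ ♙ · ♙ ♙ ♙ ♙
♖ · ♗ · ♔ ♗ ♘ ♖


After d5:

♜ · ♝ ♛ ♚ ♝ ♞ ♜
♟ ♟ ♟ · ♟ · ♟ ♟
· · ♞ · · · · ·
· · · ♟ · ♟ · ·
· · · ♙ · · · ·
· · ♘ ♕ · · · ·
♙ ♙ ♙ · ♙ ♙ ♙ ♙
♖ · ♗ · ♔ ♗ ♘ ♖



  a b c d e f g h
  ─────────────────
8│♜ · ♝ ♛ ♚ ♝ ♞ ♜│8
7│♟ ♟ ♟ · ♟ · ♟ ♟│7
6│· · ♞ · · · · ·│6
5│· · · ♟ · ♟ · ·│5
4│· · · ♙ · · · ·│4
3│· · ♘ ♕ · · · ·│3
2│♙ ♙ ♙ · ♙ ♙ ♙ ♙│2
1│♖ · ♗ · ♔ ♗ ♘ ♖│1
  ─────────────────
  a b c d e f g h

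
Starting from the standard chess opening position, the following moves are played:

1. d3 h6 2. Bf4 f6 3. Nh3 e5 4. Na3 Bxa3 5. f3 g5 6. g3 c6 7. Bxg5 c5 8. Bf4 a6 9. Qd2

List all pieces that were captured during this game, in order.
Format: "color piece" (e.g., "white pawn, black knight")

Tracking captures:
  Bxa3: captured white knight
  Bxg5: captured black pawn

white knight, black pawn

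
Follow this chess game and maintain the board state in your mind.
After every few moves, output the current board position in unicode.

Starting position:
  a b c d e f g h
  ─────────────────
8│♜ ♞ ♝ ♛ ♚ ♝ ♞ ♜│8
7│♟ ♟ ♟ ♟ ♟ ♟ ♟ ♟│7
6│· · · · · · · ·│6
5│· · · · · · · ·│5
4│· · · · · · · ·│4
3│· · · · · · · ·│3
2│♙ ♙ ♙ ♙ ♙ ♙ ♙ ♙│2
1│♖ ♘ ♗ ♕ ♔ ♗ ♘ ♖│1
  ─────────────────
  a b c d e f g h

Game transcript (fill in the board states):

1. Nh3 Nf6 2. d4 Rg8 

  a b c d e f g h
  ─────────────────
8│♜ ♞ ♝ ♛ ♚ ♝ ♜ ·│8
7│♟ ♟ ♟ ♟ ♟ ♟ ♟ ♟│7
6│· · · · · ♞ · ·│6
5│· · · · · · · ·│5
4│· · · ♙ · · · ·│4
3│· · · · · · · ♘│3
2│♙ ♙ ♙ · ♙ ♙ ♙ ♙│2
1│♖ ♘ ♗ ♕ ♔ ♗ · ♖│1
  ─────────────────
  a b c d e f g h

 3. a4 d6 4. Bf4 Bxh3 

  a b c d e f g h
  ─────────────────
8│♜ ♞ · ♛ ♚ ♝ ♜ ·│8
7│♟ ♟ ♟ · ♟ ♟ ♟ ♟│7
6│· · · ♟ · ♞ · ·│6
5│· · · · · · · ·│5
4│♙ · · ♙ · ♗ · ·│4
3│· · · · · · · ♝│3
2│· ♙ ♙ · ♙ ♙ ♙ ♙│2
1│♖ ♘ · ♕ ♔ ♗ · ♖│1
  ─────────────────
  a b c d e f g h

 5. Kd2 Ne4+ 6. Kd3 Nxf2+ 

  a b c d e f g h
  ─────────────────
8│♜ ♞ · ♛ ♚ ♝ ♜ ·│8
7│♟ ♟ ♟ · ♟ ♟ ♟ ♟│7
6│· · · ♟ · · · ·│6
5│· · · · · · · ·│5
4│♙ · · ♙ · ♗ · ·│4
3│· · · ♔ · · · ♝│3
2│· ♙ ♙ · ♙ ♞ ♙ ♙│2
1│♖ ♘ · ♕ · ♗ · ♖│1
  ─────────────────
  a b c d e f g h



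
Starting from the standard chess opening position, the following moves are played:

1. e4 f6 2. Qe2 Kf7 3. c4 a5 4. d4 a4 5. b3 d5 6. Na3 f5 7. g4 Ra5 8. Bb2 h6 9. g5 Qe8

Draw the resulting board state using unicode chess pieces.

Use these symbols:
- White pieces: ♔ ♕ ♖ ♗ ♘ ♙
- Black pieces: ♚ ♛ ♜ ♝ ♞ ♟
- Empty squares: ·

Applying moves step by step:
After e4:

♜ ♞ ♝ ♛ ♚ ♝ ♞ ♜
♟ ♟ ♟ ♟ ♟ ♟ ♟ ♟
· · · · · · · ·
· · · · · · · ·
· · · · ♙ · · ·
· · · · · · · ·
♙ ♙ ♙ ♙ · ♙ ♙ ♙
♖ ♘ ♗ ♕ ♔ ♗ ♘ ♖


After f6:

♜ ♞ ♝ ♛ ♚ ♝ ♞ ♜
♟ ♟ ♟ ♟ ♟ · ♟ ♟
· · · · · ♟ · ·
· · · · · · · ·
· · · · ♙ · · ·
· · · · · · · ·
♙ ♙ ♙ ♙ · ♙ ♙ ♙
♖ ♘ ♗ ♕ ♔ ♗ ♘ ♖


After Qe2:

♜ ♞ ♝ ♛ ♚ ♝ ♞ ♜
♟ ♟ ♟ ♟ ♟ · ♟ ♟
· · · · · ♟ · ·
· · · · · · · ·
· · · · ♙ · · ·
· · · · · · · ·
♙ ♙ ♙ ♙ ♕ ♙ ♙ ♙
♖ ♘ ♗ · ♔ ♗ ♘ ♖


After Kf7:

♜ ♞ ♝ ♛ · ♝ ♞ ♜
♟ ♟ ♟ ♟ ♟ ♚ ♟ ♟
· · · · · ♟ · ·
· · · · · · · ·
· · · · ♙ · · ·
· · · · · · · ·
♙ ♙ ♙ ♙ ♕ ♙ ♙ ♙
♖ ♘ ♗ · ♔ ♗ ♘ ♖


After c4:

♜ ♞ ♝ ♛ · ♝ ♞ ♜
♟ ♟ ♟ ♟ ♟ ♚ ♟ ♟
· · · · · ♟ · ·
· · · · · · · ·
· · ♙ · ♙ · · ·
· · · · · · · ·
♙ ♙ · ♙ ♕ ♙ ♙ ♙
♖ ♘ ♗ · ♔ ♗ ♘ ♖


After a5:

♜ ♞ ♝ ♛ · ♝ ♞ ♜
· ♟ ♟ ♟ ♟ ♚ ♟ ♟
· · · · · ♟ · ·
♟ · · · · · · ·
· · ♙ · ♙ · · ·
· · · · · · · ·
♙ ♙ · ♙ ♕ ♙ ♙ ♙
♖ ♘ ♗ · ♔ ♗ ♘ ♖


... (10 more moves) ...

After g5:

· ♞ ♝ ♛ · ♝ ♞ ♜
· ♟ ♟ · ♟ ♚ ♟ ·
· · · · · · · ♟
♜ · · ♟ · ♟ ♙ ·
♟ · ♙ ♙ ♙ · · ·
♘ ♙ · · · · · ·
♙ ♗ · · ♕ ♙ · ♙
♖ · · · ♔ ♗ ♘ ♖


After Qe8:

· ♞ ♝ · ♛ ♝ ♞ ♜
· ♟ ♟ · ♟ ♚ ♟ ·
· · · · · · · ♟
♜ · · ♟ · ♟ ♙ ·
♟ · ♙ ♙ ♙ · · ·
♘ ♙ · · · · · ·
♙ ♗ · · ♕ ♙ · ♙
♖ · · · ♔ ♗ ♘ ♖



  a b c d e f g h
  ─────────────────
8│· ♞ ♝ · ♛ ♝ ♞ ♜│8
7│· ♟ ♟ · ♟ ♚ ♟ ·│7
6│· · · · · · · ♟│6
5│♜ · · ♟ · ♟ ♙ ·│5
4│♟ · ♙ ♙ ♙ · · ·│4
3│♘ ♙ · · · · · ·│3
2│♙ ♗ · · ♕ ♙ · ♙│2
1│♖ · · · ♔ ♗ ♘ ♖│1
  ─────────────────
  a b c d e f g h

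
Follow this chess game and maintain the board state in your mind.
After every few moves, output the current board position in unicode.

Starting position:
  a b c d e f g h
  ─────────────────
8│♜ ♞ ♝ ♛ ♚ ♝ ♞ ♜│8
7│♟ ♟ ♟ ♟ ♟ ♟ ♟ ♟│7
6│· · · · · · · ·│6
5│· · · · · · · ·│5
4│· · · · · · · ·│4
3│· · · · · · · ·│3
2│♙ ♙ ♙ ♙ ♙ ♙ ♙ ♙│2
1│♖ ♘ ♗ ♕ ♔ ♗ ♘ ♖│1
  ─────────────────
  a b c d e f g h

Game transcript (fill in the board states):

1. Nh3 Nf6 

  a b c d e f g h
  ─────────────────
8│♜ ♞ ♝ ♛ ♚ ♝ · ♜│8
7│♟ ♟ ♟ ♟ ♟ ♟ ♟ ♟│7
6│· · · · · ♞ · ·│6
5│· · · · · · · ·│5
4│· · · · · · · ·│4
3│· · · · · · · ♘│3
2│♙ ♙ ♙ ♙ ♙ ♙ ♙ ♙│2
1│♖ ♘ ♗ ♕ ♔ ♗ · ♖│1
  ─────────────────
  a b c d e f g h

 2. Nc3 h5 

  a b c d e f g h
  ─────────────────
8│♜ ♞ ♝ ♛ ♚ ♝ · ♜│8
7│♟ ♟ ♟ ♟ ♟ ♟ ♟ ·│7
6│· · · · · ♞ · ·│6
5│· · · · · · · ♟│5
4│· · · · · · · ·│4
3│· · ♘ · · · · ♘│3
2│♙ ♙ ♙ ♙ ♙ ♙ ♙ ♙│2
1│♖ · ♗ ♕ ♔ ♗ · ♖│1
  ─────────────────
  a b c d e f g h

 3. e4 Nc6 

  a b c d e f g h
  ─────────────────
8│♜ · ♝ ♛ ♚ ♝ · ♜│8
7│♟ ♟ ♟ ♟ ♟ ♟ ♟ ·│7
6│· · ♞ · · ♞ · ·│6
5│· · · · · · · ♟│5
4│· · · · ♙ · · ·│4
3│· · ♘ · · · · ♘│3
2│♙ ♙ ♙ ♙ · ♙ ♙ ♙│2
1│♖ · ♗ ♕ ♔ ♗ · ♖│1
  ─────────────────
  a b c d e f g h



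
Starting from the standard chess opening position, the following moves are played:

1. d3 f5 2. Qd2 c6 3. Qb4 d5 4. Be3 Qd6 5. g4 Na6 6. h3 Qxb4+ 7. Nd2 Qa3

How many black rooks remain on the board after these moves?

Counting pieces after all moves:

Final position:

  a b c d e f g h
  ─────────────────
8│♜ · ♝ · ♚ ♝ ♞ ♜│8
7│♟ ♟ · · ♟ · ♟ ♟│7
6│♞ · ♟ · · · · ·│6
5│· · · ♟ · ♟ · ·│5
4│· · · · · · ♙ ·│4
3│♛ · · ♙ ♗ · · ♙│3
2│♙ ♙ ♙ ♘ ♙ ♙ · ·│2
1│♖ · · · ♔ ♗ ♘ ♖│1
  ─────────────────
  a b c d e f g h


2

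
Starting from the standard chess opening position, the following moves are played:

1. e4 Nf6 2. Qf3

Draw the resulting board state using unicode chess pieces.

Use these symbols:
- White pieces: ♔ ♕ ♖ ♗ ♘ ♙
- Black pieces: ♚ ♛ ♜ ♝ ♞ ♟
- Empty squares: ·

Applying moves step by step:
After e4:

♜ ♞ ♝ ♛ ♚ ♝ ♞ ♜
♟ ♟ ♟ ♟ ♟ ♟ ♟ ♟
· · · · · · · ·
· · · · · · · ·
· · · · ♙ · · ·
· · · · · · · ·
♙ ♙ ♙ ♙ · ♙ ♙ ♙
♖ ♘ ♗ ♕ ♔ ♗ ♘ ♖


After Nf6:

♜ ♞ ♝ ♛ ♚ ♝ · ♜
♟ ♟ ♟ ♟ ♟ ♟ ♟ ♟
· · · · · ♞ · ·
· · · · · · · ·
· · · · ♙ · · ·
· · · · · · · ·
♙ ♙ ♙ ♙ · ♙ ♙ ♙
♖ ♘ ♗ ♕ ♔ ♗ ♘ ♖


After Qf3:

♜ ♞ ♝ ♛ ♚ ♝ · ♜
♟ ♟ ♟ ♟ ♟ ♟ ♟ ♟
· · · · · ♞ · ·
· · · · · · · ·
· · · · ♙ · · ·
· · · · · ♕ · ·
♙ ♙ ♙ ♙ · ♙ ♙ ♙
♖ ♘ ♗ · ♔ ♗ ♘ ♖



  a b c d e f g h
  ─────────────────
8│♜ ♞ ♝ ♛ ♚ ♝ · ♜│8
7│♟ ♟ ♟ ♟ ♟ ♟ ♟ ♟│7
6│· · · · · ♞ · ·│6
5│· · · · · · · ·│5
4│· · · · ♙ · · ·│4
3│· · · · · ♕ · ·│3
2│♙ ♙ ♙ ♙ · ♙ ♙ ♙│2
1│♖ ♘ ♗ · ♔ ♗ ♘ ♖│1
  ─────────────────
  a b c d e f g h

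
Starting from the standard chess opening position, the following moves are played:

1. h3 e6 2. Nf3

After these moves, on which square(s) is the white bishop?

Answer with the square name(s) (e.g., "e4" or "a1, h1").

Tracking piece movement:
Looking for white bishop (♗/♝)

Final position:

  a b c d e f g h
  ─────────────────
8│♜ ♞ ♝ ♛ ♚ ♝ ♞ ♜│8
7│♟ ♟ ♟ ♟ · ♟ ♟ ♟│7
6│· · · · ♟ · · ·│6
5│· · · · · · · ·│5
4│· · · · · · · ·│4
3│· · · · · ♘ · ♙│3
2│♙ ♙ ♙ ♙ ♙ ♙ ♙ ·│2
1│♖ ♘ ♗ ♕ ♔ ♗ · ♖│1
  ─────────────────
  a b c d e f g h


c1, f1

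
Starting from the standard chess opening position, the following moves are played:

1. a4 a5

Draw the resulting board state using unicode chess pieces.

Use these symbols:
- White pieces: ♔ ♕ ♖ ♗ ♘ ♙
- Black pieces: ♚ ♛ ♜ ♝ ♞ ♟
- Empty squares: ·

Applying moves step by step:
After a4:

♜ ♞ ♝ ♛ ♚ ♝ ♞ ♜
♟ ♟ ♟ ♟ ♟ ♟ ♟ ♟
· · · · · · · ·
· · · · · · · ·
♙ · · · · · · ·
· · · · · · · ·
· ♙ ♙ ♙ ♙ ♙ ♙ ♙
♖ ♘ ♗ ♕ ♔ ♗ ♘ ♖


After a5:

♜ ♞ ♝ ♛ ♚ ♝ ♞ ♜
· ♟ ♟ ♟ ♟ ♟ ♟ ♟
· · · · · · · ·
♟ · · · · · · ·
♙ · · · · · · ·
· · · · · · · ·
· ♙ ♙ ♙ ♙ ♙ ♙ ♙
♖ ♘ ♗ ♕ ♔ ♗ ♘ ♖



  a b c d e f g h
  ─────────────────
8│♜ ♞ ♝ ♛ ♚ ♝ ♞ ♜│8
7│· ♟ ♟ ♟ ♟ ♟ ♟ ♟│7
6│· · · · · · · ·│6
5│♟ · · · · · · ·│5
4│♙ · · · · · · ·│4
3│· · · · · · · ·│3
2│· ♙ ♙ ♙ ♙ ♙ ♙ ♙│2
1│♖ ♘ ♗ ♕ ♔ ♗ ♘ ♖│1
  ─────────────────
  a b c d e f g h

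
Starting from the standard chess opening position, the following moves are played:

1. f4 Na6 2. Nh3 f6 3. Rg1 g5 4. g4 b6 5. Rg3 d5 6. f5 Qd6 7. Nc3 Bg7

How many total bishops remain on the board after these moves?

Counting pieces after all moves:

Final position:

  a b c d e f g h
  ─────────────────
8│♜ · ♝ · ♚ · ♞ ♜│8
7│♟ · ♟ · ♟ · ♝ ♟│7
6│♞ ♟ · ♛ · ♟ · ·│6
5│· · · ♟ · ♙ ♟ ·│5
4│· · · · · · ♙ ·│4
3│· · ♘ · · · ♖ ♘│3
2│♙ ♙ ♙ ♙ ♙ · · ♙│2
1│♖ · ♗ ♕ ♔ ♗ · ·│1
  ─────────────────
  a b c d e f g h


4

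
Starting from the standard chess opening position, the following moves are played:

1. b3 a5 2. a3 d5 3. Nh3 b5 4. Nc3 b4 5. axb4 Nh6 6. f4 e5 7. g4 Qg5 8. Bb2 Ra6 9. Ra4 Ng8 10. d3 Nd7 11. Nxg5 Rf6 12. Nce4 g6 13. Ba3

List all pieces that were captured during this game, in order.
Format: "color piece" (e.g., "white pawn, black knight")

Tracking captures:
  axb4: captured black pawn
  Nxg5: captured black queen

black pawn, black queen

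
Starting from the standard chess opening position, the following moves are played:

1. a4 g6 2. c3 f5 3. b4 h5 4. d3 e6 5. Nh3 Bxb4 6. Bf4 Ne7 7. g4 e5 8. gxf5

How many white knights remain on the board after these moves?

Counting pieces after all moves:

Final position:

  a b c d e f g h
  ─────────────────
8│♜ ♞ ♝ ♛ ♚ · · ♜│8
7│♟ ♟ ♟ ♟ ♞ · · ·│7
6│· · · · · · ♟ ·│6
5│· · · · ♟ ♙ · ♟│5
4│♙ ♝ · · · ♗ · ·│4
3│· · ♙ ♙ · · · ♘│3
2│· · · · ♙ ♙ · ♙│2
1│♖ ♘ · ♕ ♔ ♗ · ♖│1
  ─────────────────
  a b c d e f g h


2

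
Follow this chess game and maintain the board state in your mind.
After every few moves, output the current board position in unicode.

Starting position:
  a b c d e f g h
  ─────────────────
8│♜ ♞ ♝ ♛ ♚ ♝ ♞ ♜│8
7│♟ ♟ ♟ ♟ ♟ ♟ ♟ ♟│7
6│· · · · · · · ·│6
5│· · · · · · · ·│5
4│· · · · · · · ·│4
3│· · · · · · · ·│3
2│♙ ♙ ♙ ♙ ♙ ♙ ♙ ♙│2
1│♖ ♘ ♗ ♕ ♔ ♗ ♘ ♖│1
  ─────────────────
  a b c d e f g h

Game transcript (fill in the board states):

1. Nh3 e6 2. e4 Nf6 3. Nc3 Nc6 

  a b c d e f g h
  ─────────────────
8│♜ · ♝ ♛ ♚ ♝ · ♜│8
7│♟ ♟ ♟ ♟ · ♟ ♟ ♟│7
6│· · ♞ · ♟ ♞ · ·│6
5│· · · · · · · ·│5
4│· · · · ♙ · · ·│4
3│· · ♘ · · · · ♘│3
2│♙ ♙ ♙ ♙ · ♙ ♙ ♙│2
1│♖ · ♗ ♕ ♔ ♗ · ♖│1
  ─────────────────
  a b c d e f g h

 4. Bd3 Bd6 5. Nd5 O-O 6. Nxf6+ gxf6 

  a b c d e f g h
  ─────────────────
8│♜ · ♝ ♛ · ♜ ♚ ·│8
7│♟ ♟ ♟ ♟ · ♟ · ♟│7
6│· · ♞ ♝ ♟ ♟ · ·│6
5│· · · · · · · ·│5
4│· · · · ♙ · · ·│4
3│· · · ♗ · · · ♘│3
2│♙ ♙ ♙ ♙ · ♙ ♙ ♙│2
1│♖ · ♗ ♕ ♔ · · ♖│1
  ─────────────────
  a b c d e f g h

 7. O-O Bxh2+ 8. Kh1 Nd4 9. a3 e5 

  a b c d e f g h
  ─────────────────
8│♜ · ♝ ♛ · ♜ ♚ ·│8
7│♟ ♟ ♟ ♟ · ♟ · ♟│7
6│· · · · · ♟ · ·│6
5│· · · · ♟ · · ·│5
4│· · · ♞ ♙ · · ·│4
3│♙ · · ♗ · · · ♘│3
2│· ♙ ♙ ♙ · ♙ ♙ ♝│2
1│♖ · ♗ ♕ · ♖ · ♔│1
  ─────────────────
  a b c d e f g h

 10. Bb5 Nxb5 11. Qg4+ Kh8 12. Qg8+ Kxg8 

  a b c d e f g h
  ─────────────────
8│♜ · ♝ ♛ · ♜ ♚ ·│8
7│♟ ♟ ♟ ♟ · ♟ · ♟│7
6│· · · · · ♟ · ·│6
5│· ♞ · · ♟ · · ·│5
4│· · · · ♙ · · ·│4
3│♙ · · · · · · ♘│3
2│· ♙ ♙ ♙ · ♙ ♙ ♝│2
1│♖ · ♗ · · ♖ · ♔│1
  ─────────────────
  a b c d e f g h

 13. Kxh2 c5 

  a b c d e f g h
  ─────────────────
8│♜ · ♝ ♛ · ♜ ♚ ·│8
7│♟ ♟ · ♟ · ♟ · ♟│7
6│· · · · · ♟ · ·│6
5│· ♞ ♟ · ♟ · · ·│5
4│· · · · ♙ · · ·│4
3│♙ · · · · · · ♘│3
2│· ♙ ♙ ♙ · ♙ ♙ ♔│2
1│♖ · ♗ · · ♖ · ·│1
  ─────────────────
  a b c d e f g h


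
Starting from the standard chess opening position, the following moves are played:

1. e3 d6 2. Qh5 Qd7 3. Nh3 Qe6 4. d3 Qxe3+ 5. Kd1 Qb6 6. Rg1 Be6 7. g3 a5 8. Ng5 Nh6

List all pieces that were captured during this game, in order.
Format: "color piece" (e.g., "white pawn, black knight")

Tracking captures:
  Qxe3+: captured white pawn

white pawn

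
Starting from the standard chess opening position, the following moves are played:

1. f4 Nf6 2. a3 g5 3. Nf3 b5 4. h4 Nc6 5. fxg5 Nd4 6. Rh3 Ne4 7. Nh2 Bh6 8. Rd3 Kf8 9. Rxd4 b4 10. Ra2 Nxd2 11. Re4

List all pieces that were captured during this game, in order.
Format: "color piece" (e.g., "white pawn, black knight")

Tracking captures:
  fxg5: captured black pawn
  Rxd4: captured black knight
  Nxd2: captured white pawn

black pawn, black knight, white pawn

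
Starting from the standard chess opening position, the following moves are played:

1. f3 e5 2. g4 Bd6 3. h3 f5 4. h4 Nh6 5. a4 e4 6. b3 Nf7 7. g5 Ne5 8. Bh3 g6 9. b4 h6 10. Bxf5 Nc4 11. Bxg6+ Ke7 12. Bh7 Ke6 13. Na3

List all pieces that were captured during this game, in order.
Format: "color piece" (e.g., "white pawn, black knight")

Tracking captures:
  Bxf5: captured black pawn
  Bxg6+: captured black pawn

black pawn, black pawn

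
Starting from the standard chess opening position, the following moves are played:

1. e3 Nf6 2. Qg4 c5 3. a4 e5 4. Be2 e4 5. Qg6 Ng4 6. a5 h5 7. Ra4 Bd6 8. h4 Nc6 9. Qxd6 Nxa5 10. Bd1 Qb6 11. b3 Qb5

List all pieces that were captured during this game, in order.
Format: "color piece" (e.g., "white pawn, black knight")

Tracking captures:
  Qxd6: captured black bishop
  Nxa5: captured white pawn

black bishop, white pawn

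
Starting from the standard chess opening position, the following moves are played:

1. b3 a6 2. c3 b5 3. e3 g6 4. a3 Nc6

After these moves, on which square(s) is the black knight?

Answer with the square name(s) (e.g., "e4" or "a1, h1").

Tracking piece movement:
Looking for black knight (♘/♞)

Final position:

  a b c d e f g h
  ─────────────────
8│♜ · ♝ ♛ ♚ ♝ ♞ ♜│8
7│· · ♟ ♟ ♟ ♟ · ♟│7
6│♟ · ♞ · · · ♟ ·│6
5│· ♟ · · · · · ·│5
4│· · · · · · · ·│4
3│♙ ♙ ♙ · ♙ · · ·│3
2│· · · ♙ · ♙ ♙ ♙│2
1│♖ ♘ ♗ ♕ ♔ ♗ ♘ ♖│1
  ─────────────────
  a b c d e f g h


c6, g8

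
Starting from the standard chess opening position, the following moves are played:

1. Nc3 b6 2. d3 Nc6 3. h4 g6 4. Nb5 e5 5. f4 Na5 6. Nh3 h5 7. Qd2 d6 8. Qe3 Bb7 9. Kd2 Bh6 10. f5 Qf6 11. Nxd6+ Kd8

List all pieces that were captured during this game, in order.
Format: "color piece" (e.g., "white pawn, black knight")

Tracking captures:
  Nxd6+: captured black pawn

black pawn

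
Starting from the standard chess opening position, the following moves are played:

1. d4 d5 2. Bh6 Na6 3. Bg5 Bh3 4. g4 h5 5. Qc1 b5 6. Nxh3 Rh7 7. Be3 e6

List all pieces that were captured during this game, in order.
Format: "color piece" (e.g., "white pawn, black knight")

Tracking captures:
  Nxh3: captured black bishop

black bishop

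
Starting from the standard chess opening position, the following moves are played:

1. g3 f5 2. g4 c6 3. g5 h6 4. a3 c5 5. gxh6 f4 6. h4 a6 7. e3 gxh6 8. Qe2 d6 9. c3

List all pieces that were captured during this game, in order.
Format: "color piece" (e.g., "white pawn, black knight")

Tracking captures:
  gxh6: captured black pawn
  gxh6: captured white pawn

black pawn, white pawn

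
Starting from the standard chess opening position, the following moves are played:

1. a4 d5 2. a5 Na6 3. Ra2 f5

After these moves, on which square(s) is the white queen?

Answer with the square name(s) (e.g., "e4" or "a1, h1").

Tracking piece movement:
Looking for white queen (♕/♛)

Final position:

  a b c d e f g h
  ─────────────────
8│♜ · ♝ ♛ ♚ ♝ ♞ ♜│8
7│♟ ♟ ♟ · ♟ · ♟ ♟│7
6│♞ · · · · · · ·│6
5│♙ · · ♟ · ♟ · ·│5
4│· · · · · · · ·│4
3│· · · · · · · ·│3
2│♖ ♙ ♙ ♙ ♙ ♙ ♙ ♙│2
1│· ♘ ♗ ♕ ♔ ♗ ♘ ♖│1
  ─────────────────
  a b c d e f g h


d1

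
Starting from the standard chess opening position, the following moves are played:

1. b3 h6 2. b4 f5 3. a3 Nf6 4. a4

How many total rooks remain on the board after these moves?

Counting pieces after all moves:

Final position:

  a b c d e f g h
  ─────────────────
8│♜ ♞ ♝ ♛ ♚ ♝ · ♜│8
7│♟ ♟ ♟ ♟ ♟ · ♟ ·│7
6│· · · · · ♞ · ♟│6
5│· · · · · ♟ · ·│5
4│♙ ♙ · · · · · ·│4
3│· · · · · · · ·│3
2│· · ♙ ♙ ♙ ♙ ♙ ♙│2
1│♖ ♘ ♗ ♕ ♔ ♗ ♘ ♖│1
  ─────────────────
  a b c d e f g h


4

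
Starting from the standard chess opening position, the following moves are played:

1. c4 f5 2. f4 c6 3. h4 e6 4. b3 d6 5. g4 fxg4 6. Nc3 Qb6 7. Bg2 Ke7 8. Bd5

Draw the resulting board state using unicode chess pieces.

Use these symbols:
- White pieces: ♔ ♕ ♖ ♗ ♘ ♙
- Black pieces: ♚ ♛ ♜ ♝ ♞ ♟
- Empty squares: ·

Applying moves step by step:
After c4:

♜ ♞ ♝ ♛ ♚ ♝ ♞ ♜
♟ ♟ ♟ ♟ ♟ ♟ ♟ ♟
· · · · · · · ·
· · · · · · · ·
· · ♙ · · · · ·
· · · · · · · ·
♙ ♙ · ♙ ♙ ♙ ♙ ♙
♖ ♘ ♗ ♕ ♔ ♗ ♘ ♖


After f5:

♜ ♞ ♝ ♛ ♚ ♝ ♞ ♜
♟ ♟ ♟ ♟ ♟ · ♟ ♟
· · · · · · · ·
· · · · · ♟ · ·
· · ♙ · · · · ·
· · · · · · · ·
♙ ♙ · ♙ ♙ ♙ ♙ ♙
♖ ♘ ♗ ♕ ♔ ♗ ♘ ♖


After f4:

♜ ♞ ♝ ♛ ♚ ♝ ♞ ♜
♟ ♟ ♟ ♟ ♟ · ♟ ♟
· · · · · · · ·
· · · · · ♟ · ·
· · ♙ · · ♙ · ·
· · · · · · · ·
♙ ♙ · ♙ ♙ · ♙ ♙
♖ ♘ ♗ ♕ ♔ ♗ ♘ ♖


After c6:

♜ ♞ ♝ ♛ ♚ ♝ ♞ ♜
♟ ♟ · ♟ ♟ · ♟ ♟
· · ♟ · · · · ·
· · · · · ♟ · ·
· · ♙ · · ♙ · ·
· · · · · · · ·
♙ ♙ · ♙ ♙ · ♙ ♙
♖ ♘ ♗ ♕ ♔ ♗ ♘ ♖


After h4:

♜ ♞ ♝ ♛ ♚ ♝ ♞ ♜
♟ ♟ · ♟ ♟ · ♟ ♟
· · ♟ · · · · ·
· · · · · ♟ · ·
· · ♙ · · ♙ · ♙
· · · · · · · ·
♙ ♙ · ♙ ♙ · ♙ ·
♖ ♘ ♗ ♕ ♔ ♗ ♘ ♖


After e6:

♜ ♞ ♝ ♛ ♚ ♝ ♞ ♜
♟ ♟ · ♟ · · ♟ ♟
· · ♟ · ♟ · · ·
· · · · · ♟ · ·
· · ♙ · · ♙ · ♙
· · · · · · · ·
♙ ♙ · ♙ ♙ · ♙ ·
♖ ♘ ♗ ♕ ♔ ♗ ♘ ♖


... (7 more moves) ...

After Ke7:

♜ ♞ ♝ · · ♝ ♞ ♜
♟ ♟ · · ♚ · ♟ ♟
· ♛ ♟ ♟ ♟ · · ·
· · · · · · · ·
· · ♙ · · ♙ ♟ ♙
· ♙ ♘ · · · · ·
♙ · · ♙ ♙ · ♗ ·
♖ · ♗ ♕ ♔ · ♘ ♖


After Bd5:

♜ ♞ ♝ · · ♝ ♞ ♜
♟ ♟ · · ♚ · ♟ ♟
· ♛ ♟ ♟ ♟ · · ·
· · · ♗ · · · ·
· · ♙ · · ♙ ♟ ♙
· ♙ ♘ · · · · ·
♙ · · ♙ ♙ · · ·
♖ · ♗ ♕ ♔ · ♘ ♖



  a b c d e f g h
  ─────────────────
8│♜ ♞ ♝ · · ♝ ♞ ♜│8
7│♟ ♟ · · ♚ · ♟ ♟│7
6│· ♛ ♟ ♟ ♟ · · ·│6
5│· · · ♗ · · · ·│5
4│· · ♙ · · ♙ ♟ ♙│4
3│· ♙ ♘ · · · · ·│3
2│♙ · · ♙ ♙ · · ·│2
1│♖ · ♗ ♕ ♔ · ♘ ♖│1
  ─────────────────
  a b c d e f g h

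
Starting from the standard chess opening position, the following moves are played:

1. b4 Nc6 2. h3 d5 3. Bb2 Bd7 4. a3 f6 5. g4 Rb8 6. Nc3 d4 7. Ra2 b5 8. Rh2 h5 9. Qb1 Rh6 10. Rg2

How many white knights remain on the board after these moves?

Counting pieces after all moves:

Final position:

  a b c d e f g h
  ─────────────────
8│· ♜ · ♛ ♚ ♝ ♞ ·│8
7│♟ · ♟ ♝ ♟ · ♟ ·│7
6│· · ♞ · · ♟ · ♜│6
5│· ♟ · · · · · ♟│5
4│· ♙ · ♟ · · ♙ ·│4
3│♙ · ♘ · · · · ♙│3
2│♖ ♗ ♙ ♙ ♙ ♙ ♖ ·│2
1│· ♕ · · ♔ ♗ ♘ ·│1
  ─────────────────
  a b c d e f g h


2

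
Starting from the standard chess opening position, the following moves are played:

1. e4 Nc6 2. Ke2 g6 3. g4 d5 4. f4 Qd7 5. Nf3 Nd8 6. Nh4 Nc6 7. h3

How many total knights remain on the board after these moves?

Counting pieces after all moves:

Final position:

  a b c d e f g h
  ─────────────────
8│♜ · ♝ · ♚ ♝ ♞ ♜│8
7│♟ ♟ ♟ ♛ ♟ ♟ · ♟│7
6│· · ♞ · · · ♟ ·│6
5│· · · ♟ · · · ·│5
4│· · · · ♙ ♙ ♙ ♘│4
3│· · · · · · · ♙│3
2│♙ ♙ ♙ ♙ ♔ · · ·│2
1│♖ ♘ ♗ ♕ · ♗ · ♖│1
  ─────────────────
  a b c d e f g h


4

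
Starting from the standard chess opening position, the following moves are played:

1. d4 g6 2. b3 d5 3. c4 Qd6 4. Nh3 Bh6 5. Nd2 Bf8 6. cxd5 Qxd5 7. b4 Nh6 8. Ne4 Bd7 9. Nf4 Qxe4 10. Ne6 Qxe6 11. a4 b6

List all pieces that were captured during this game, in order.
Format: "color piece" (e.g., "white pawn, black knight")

Tracking captures:
  cxd5: captured black pawn
  Qxd5: captured white pawn
  Qxe4: captured white knight
  Qxe6: captured white knight

black pawn, white pawn, white knight, white knight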